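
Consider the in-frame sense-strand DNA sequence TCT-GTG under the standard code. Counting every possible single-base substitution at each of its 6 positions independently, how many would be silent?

Codon 1 (TCT, Ser): 3 synonymous substitutions.
Codon 2 (GTG, Val): 3 synonymous substitutions.
Total: 3 + 3 = 6.

6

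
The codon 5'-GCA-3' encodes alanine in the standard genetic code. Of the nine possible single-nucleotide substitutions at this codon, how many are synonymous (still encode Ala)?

Position 1: none → 0 synonymous.
Position 2: none → 0 synonymous.
Position 3: GCU, GCC, GCG → 3 synonymous.
Total: 0 + 0 + 3 = 3.

3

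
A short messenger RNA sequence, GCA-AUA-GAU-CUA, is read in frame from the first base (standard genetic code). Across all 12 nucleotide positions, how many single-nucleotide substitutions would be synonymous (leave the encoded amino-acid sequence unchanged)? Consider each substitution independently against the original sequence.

10

Codon 1 (GCA, Ala): 3 synonymous substitutions.
Codon 2 (AUA, Ile): 2 synonymous substitutions.
Codon 3 (GAU, Asp): 1 synonymous substitution.
Codon 4 (CUA, Leu): 4 synonymous substitutions.
Total: 3 + 2 + 1 + 4 = 10.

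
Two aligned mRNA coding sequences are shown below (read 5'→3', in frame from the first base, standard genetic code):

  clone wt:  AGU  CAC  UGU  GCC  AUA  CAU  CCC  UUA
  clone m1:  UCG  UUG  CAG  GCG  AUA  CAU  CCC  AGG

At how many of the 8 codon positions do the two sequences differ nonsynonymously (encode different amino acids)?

Codon 1: AGU Ser / UCG Ser — synonymous.
Codon 2: CAC His / UUG Leu — nonsynonymous.
Codon 3: UGU Cys / CAG Gln — nonsynonymous.
Codon 4: GCC Ala / GCG Ala — synonymous.
Codon 5: AUA Ile / AUA Ile — identical.
Codon 6: CAU His / CAU His — identical.
Codon 7: CCC Pro / CCC Pro — identical.
Codon 8: UUA Leu / AGG Arg — nonsynonymous.
Nonsynonymous differences: 3.

3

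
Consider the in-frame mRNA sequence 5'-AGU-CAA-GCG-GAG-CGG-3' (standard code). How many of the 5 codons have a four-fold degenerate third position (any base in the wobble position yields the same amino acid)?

Codon 1 AGU (Ser): third position 2-fold.
Codon 2 CAA (Gln): third position 2-fold.
Codon 3 GCG (Ala): third position 4-fold.
Codon 4 GAG (Glu): third position 2-fold.
Codon 5 CGG (Arg): third position 4-fold.
Four-fold degenerate third positions: 2.

2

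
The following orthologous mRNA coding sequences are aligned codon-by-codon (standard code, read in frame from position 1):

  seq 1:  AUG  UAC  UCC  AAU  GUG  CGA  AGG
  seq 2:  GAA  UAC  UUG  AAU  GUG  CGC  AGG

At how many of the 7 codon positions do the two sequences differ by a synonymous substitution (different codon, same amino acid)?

Codon 1: AUG Met / GAA Glu — nonsynonymous.
Codon 2: UAC Tyr / UAC Tyr — identical.
Codon 3: UCC Ser / UUG Leu — nonsynonymous.
Codon 4: AAU Asn / AAU Asn — identical.
Codon 5: GUG Val / GUG Val — identical.
Codon 6: CGA Arg / CGC Arg — synonymous.
Codon 7: AGG Arg / AGG Arg — identical.
Synonymous differences: 1.

1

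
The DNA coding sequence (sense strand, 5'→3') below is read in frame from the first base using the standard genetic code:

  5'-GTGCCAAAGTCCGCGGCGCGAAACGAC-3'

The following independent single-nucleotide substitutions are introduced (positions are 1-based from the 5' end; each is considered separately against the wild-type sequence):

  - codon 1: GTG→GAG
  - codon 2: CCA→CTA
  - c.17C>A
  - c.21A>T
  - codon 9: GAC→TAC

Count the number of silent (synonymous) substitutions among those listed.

Codon 1: GTG (Val) → GAG (Glu) — missense.
Codon 2: CCA (Pro) → CTA (Leu) — missense.
Codon 6: GCG (Ala) → GAG (Glu) — missense.
Codon 7: CGA (Arg) → CGT (Arg) — synonymous.
Codon 9: GAC (Asp) → TAC (Tyr) — missense.
Synonymous: 1 of 5.

1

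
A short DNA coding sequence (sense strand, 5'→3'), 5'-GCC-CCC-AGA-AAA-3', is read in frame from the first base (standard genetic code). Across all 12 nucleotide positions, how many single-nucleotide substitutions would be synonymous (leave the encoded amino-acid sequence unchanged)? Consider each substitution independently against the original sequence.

9

Codon 1 (GCC, Ala): 3 synonymous substitutions.
Codon 2 (CCC, Pro): 3 synonymous substitutions.
Codon 3 (AGA, Arg): 2 synonymous substitutions.
Codon 4 (AAA, Lys): 1 synonymous substitution.
Total: 3 + 3 + 2 + 1 = 9.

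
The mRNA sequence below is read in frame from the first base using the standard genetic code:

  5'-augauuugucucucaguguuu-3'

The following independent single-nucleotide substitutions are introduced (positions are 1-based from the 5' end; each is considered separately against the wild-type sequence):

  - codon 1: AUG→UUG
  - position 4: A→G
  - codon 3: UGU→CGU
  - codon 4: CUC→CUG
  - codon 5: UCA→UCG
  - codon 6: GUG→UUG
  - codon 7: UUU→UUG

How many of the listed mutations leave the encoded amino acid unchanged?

2

Codon 1: AUG (Met) → UUG (Leu) — missense.
Codon 2: AUU (Ile) → GUU (Val) — missense.
Codon 3: UGU (Cys) → CGU (Arg) — missense.
Codon 4: CUC (Leu) → CUG (Leu) — synonymous.
Codon 5: UCA (Ser) → UCG (Ser) — synonymous.
Codon 6: GUG (Val) → UUG (Leu) — missense.
Codon 7: UUU (Phe) → UUG (Leu) — missense.
Synonymous: 2 of 7.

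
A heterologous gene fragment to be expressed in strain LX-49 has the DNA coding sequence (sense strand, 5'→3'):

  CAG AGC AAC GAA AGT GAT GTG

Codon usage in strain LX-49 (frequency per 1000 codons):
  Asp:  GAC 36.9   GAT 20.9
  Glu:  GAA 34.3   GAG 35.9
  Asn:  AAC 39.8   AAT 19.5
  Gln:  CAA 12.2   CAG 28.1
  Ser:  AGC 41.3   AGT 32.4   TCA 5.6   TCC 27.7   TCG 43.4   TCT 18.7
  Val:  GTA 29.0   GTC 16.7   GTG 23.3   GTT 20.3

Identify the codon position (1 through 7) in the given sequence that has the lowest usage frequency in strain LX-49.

Codon 1 CAG (Gln): 28.1 per 1000.
Codon 2 AGC (Ser): 41.3 per 1000.
Codon 3 AAC (Asn): 39.8 per 1000.
Codon 4 GAA (Glu): 34.3 per 1000.
Codon 5 AGT (Ser): 32.4 per 1000.
Codon 6 GAT (Asp): 20.9 per 1000.
Codon 7 GTG (Val): 23.3 per 1000.
Lowest frequency is 20.9 at codon 6.

6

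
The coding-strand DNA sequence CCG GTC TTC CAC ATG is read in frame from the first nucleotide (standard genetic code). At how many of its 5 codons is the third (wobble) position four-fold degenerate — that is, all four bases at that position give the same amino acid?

Codon 1 CCG (Pro): third position 4-fold.
Codon 2 GTC (Val): third position 4-fold.
Codon 3 TTC (Phe): third position 2-fold.
Codon 4 CAC (His): third position 2-fold.
Codon 5 ATG (Met): third position 1-fold.
Four-fold degenerate third positions: 2.

2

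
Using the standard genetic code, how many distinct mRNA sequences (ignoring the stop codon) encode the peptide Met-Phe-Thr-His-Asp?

32

Met: 1 codon.
Phe: 2 codons.
Thr: 4 codons.
His: 2 codons.
Asp: 2 codons.
1 × 2 × 4 × 2 × 2 = 32.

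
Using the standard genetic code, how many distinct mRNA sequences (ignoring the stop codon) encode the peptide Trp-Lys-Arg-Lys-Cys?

48

Trp: 1 codon.
Lys: 2 codons.
Arg: 6 codons.
Lys: 2 codons.
Cys: 2 codons.
1 × 2 × 6 × 2 × 2 = 48.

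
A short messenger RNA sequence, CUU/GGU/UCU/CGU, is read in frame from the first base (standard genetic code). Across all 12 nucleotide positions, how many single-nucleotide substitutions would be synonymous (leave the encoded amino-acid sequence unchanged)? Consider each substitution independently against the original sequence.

12

Codon 1 (CUU, Leu): 3 synonymous substitutions.
Codon 2 (GGU, Gly): 3 synonymous substitutions.
Codon 3 (UCU, Ser): 3 synonymous substitutions.
Codon 4 (CGU, Arg): 3 synonymous substitutions.
Total: 3 + 3 + 3 + 3 = 12.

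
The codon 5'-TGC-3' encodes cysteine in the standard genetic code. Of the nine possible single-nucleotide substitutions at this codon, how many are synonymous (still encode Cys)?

1

Position 1: none → 0 synonymous.
Position 2: none → 0 synonymous.
Position 3: TGT → 1 synonymous.
Total: 0 + 0 + 1 = 1.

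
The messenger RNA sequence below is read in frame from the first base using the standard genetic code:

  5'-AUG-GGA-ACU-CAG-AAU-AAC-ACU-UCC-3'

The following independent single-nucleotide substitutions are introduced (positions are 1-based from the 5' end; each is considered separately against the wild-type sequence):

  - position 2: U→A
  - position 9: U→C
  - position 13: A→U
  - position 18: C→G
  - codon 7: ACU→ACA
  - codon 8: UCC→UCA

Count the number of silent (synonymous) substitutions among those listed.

Codon 1: AUG (Met) → AAG (Lys) — missense.
Codon 3: ACU (Thr) → ACC (Thr) — synonymous.
Codon 5: AAU (Asn) → UAU (Tyr) — missense.
Codon 6: AAC (Asn) → AAG (Lys) — missense.
Codon 7: ACU (Thr) → ACA (Thr) — synonymous.
Codon 8: UCC (Ser) → UCA (Ser) — synonymous.
Synonymous: 3 of 6.

3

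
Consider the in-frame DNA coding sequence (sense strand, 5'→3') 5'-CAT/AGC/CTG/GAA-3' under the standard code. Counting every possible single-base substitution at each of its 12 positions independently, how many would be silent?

7

Codon 1 (CAT, His): 1 synonymous substitution.
Codon 2 (AGC, Ser): 1 synonymous substitution.
Codon 3 (CTG, Leu): 4 synonymous substitutions.
Codon 4 (GAA, Glu): 1 synonymous substitution.
Total: 1 + 1 + 4 + 1 = 7.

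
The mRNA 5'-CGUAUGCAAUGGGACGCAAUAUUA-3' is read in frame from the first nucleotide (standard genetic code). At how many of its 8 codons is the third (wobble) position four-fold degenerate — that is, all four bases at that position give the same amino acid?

2

Codon 1 CGU (Arg): third position 4-fold.
Codon 2 AUG (Met): third position 1-fold.
Codon 3 CAA (Gln): third position 2-fold.
Codon 4 UGG (Trp): third position 1-fold.
Codon 5 GAC (Asp): third position 2-fold.
Codon 6 GCA (Ala): third position 4-fold.
Codon 7 AUA (Ile): third position 3-fold.
Codon 8 UUA (Leu): third position 2-fold.
Four-fold degenerate third positions: 2.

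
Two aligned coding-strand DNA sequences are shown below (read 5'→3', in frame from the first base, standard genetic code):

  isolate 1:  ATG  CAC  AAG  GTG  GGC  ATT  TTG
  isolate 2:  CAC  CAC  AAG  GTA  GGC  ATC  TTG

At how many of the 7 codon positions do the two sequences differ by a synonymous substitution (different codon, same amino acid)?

Codon 1: ATG Met / CAC His — nonsynonymous.
Codon 2: CAC His / CAC His — identical.
Codon 3: AAG Lys / AAG Lys — identical.
Codon 4: GTG Val / GTA Val — synonymous.
Codon 5: GGC Gly / GGC Gly — identical.
Codon 6: ATT Ile / ATC Ile — synonymous.
Codon 7: TTG Leu / TTG Leu — identical.
Synonymous differences: 2.

2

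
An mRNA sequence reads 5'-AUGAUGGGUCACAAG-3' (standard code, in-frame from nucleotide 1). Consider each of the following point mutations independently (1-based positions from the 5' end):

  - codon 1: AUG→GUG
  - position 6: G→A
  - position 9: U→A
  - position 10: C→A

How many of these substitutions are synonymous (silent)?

1

Codon 1: AUG (Met) → GUG (Val) — missense.
Codon 2: AUG (Met) → AUA (Ile) — missense.
Codon 3: GGU (Gly) → GGA (Gly) — synonymous.
Codon 4: CAC (His) → AAC (Asn) — missense.
Synonymous: 1 of 4.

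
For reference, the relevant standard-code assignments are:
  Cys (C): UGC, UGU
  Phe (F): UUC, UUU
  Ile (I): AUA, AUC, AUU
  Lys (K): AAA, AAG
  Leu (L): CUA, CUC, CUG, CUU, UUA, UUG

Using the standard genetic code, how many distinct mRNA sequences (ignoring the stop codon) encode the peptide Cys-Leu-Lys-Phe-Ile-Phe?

288

Cys: 2 codons.
Leu: 6 codons.
Lys: 2 codons.
Phe: 2 codons.
Ile: 3 codons.
Phe: 2 codons.
2 × 6 × 2 × 2 × 3 × 2 = 288.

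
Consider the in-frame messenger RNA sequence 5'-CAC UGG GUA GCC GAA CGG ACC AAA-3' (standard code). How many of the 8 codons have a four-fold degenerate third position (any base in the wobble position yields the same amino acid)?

4

Codon 1 CAC (His): third position 2-fold.
Codon 2 UGG (Trp): third position 1-fold.
Codon 3 GUA (Val): third position 4-fold.
Codon 4 GCC (Ala): third position 4-fold.
Codon 5 GAA (Glu): third position 2-fold.
Codon 6 CGG (Arg): third position 4-fold.
Codon 7 ACC (Thr): third position 4-fold.
Codon 8 AAA (Lys): third position 2-fold.
Four-fold degenerate third positions: 4.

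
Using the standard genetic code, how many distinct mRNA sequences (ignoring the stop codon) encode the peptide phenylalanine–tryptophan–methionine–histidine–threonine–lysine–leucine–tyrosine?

384

Phe: 2 codons.
Trp: 1 codon.
Met: 1 codon.
His: 2 codons.
Thr: 4 codons.
Lys: 2 codons.
Leu: 6 codons.
Tyr: 2 codons.
2 × 1 × 1 × 2 × 4 × 2 × 6 × 2 = 384.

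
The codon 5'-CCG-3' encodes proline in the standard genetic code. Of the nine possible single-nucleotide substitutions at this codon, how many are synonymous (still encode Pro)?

Position 1: none → 0 synonymous.
Position 2: none → 0 synonymous.
Position 3: CCU, CCC, CCA → 3 synonymous.
Total: 0 + 0 + 3 = 3.

3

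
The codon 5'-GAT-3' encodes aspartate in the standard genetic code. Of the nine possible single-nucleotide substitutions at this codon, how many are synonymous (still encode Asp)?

1

Position 1: none → 0 synonymous.
Position 2: none → 0 synonymous.
Position 3: GAC → 1 synonymous.
Total: 0 + 0 + 1 = 1.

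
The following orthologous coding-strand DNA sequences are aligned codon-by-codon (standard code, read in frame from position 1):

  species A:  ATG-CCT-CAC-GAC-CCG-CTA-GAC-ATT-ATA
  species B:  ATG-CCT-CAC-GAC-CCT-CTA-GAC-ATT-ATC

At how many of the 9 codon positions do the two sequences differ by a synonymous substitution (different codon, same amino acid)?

Codon 1: ATG Met / ATG Met — identical.
Codon 2: CCT Pro / CCT Pro — identical.
Codon 3: CAC His / CAC His — identical.
Codon 4: GAC Asp / GAC Asp — identical.
Codon 5: CCG Pro / CCT Pro — synonymous.
Codon 6: CTA Leu / CTA Leu — identical.
Codon 7: GAC Asp / GAC Asp — identical.
Codon 8: ATT Ile / ATT Ile — identical.
Codon 9: ATA Ile / ATC Ile — synonymous.
Synonymous differences: 2.

2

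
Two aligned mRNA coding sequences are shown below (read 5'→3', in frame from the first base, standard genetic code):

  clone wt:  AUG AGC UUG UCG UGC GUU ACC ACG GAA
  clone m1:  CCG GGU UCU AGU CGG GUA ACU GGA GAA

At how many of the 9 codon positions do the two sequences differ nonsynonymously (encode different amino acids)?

5

Codon 1: AUG Met / CCG Pro — nonsynonymous.
Codon 2: AGC Ser / GGU Gly — nonsynonymous.
Codon 3: UUG Leu / UCU Ser — nonsynonymous.
Codon 4: UCG Ser / AGU Ser — synonymous.
Codon 5: UGC Cys / CGG Arg — nonsynonymous.
Codon 6: GUU Val / GUA Val — synonymous.
Codon 7: ACC Thr / ACU Thr — synonymous.
Codon 8: ACG Thr / GGA Gly — nonsynonymous.
Codon 9: GAA Glu / GAA Glu — identical.
Nonsynonymous differences: 5.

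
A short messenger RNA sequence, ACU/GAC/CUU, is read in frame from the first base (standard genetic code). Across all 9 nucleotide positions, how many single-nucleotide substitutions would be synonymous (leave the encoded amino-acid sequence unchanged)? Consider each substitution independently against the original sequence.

Codon 1 (ACU, Thr): 3 synonymous substitutions.
Codon 2 (GAC, Asp): 1 synonymous substitution.
Codon 3 (CUU, Leu): 3 synonymous substitutions.
Total: 3 + 1 + 3 = 7.

7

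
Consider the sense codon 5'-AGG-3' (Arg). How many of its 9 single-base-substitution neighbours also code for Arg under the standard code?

2

Position 1: CGG → 1 synonymous.
Position 2: none → 0 synonymous.
Position 3: AGA → 1 synonymous.
Total: 1 + 0 + 1 = 2.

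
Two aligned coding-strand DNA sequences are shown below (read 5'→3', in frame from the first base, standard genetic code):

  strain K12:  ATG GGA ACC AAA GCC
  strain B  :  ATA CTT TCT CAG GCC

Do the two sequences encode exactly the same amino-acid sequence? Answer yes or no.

no

Codon 1: ATG Met / ATA Ile — nonsynonymous.
Codon 2: GGA Gly / CTT Leu — nonsynonymous.
Codon 3: ACC Thr / TCT Ser — nonsynonymous.
Codon 4: AAA Lys / CAG Gln — nonsynonymous.
Codon 5: GCC Ala / GCC Ala — identical.
Nonsynonymous differences: 4 → different protein.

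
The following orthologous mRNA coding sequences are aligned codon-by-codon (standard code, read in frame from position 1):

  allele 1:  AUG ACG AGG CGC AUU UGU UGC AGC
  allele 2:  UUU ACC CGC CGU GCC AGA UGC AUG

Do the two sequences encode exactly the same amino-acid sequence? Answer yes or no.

Codon 1: AUG Met / UUU Phe — nonsynonymous.
Codon 2: ACG Thr / ACC Thr — synonymous.
Codon 3: AGG Arg / CGC Arg — synonymous.
Codon 4: CGC Arg / CGU Arg — synonymous.
Codon 5: AUU Ile / GCC Ala — nonsynonymous.
Codon 6: UGU Cys / AGA Arg — nonsynonymous.
Codon 7: UGC Cys / UGC Cys — identical.
Codon 8: AGC Ser / AUG Met — nonsynonymous.
Nonsynonymous differences: 4 → different protein.

no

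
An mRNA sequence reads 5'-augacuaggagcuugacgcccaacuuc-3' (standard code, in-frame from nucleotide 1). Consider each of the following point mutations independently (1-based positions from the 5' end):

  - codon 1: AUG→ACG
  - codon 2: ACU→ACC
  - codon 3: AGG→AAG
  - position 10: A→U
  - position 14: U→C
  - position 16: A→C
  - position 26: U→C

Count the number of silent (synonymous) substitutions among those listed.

Codon 1: AUG (Met) → ACG (Thr) — missense.
Codon 2: ACU (Thr) → ACC (Thr) — synonymous.
Codon 3: AGG (Arg) → AAG (Lys) — missense.
Codon 4: AGC (Ser) → UGC (Cys) — missense.
Codon 5: UUG (Leu) → UCG (Ser) — missense.
Codon 6: ACG (Thr) → CCG (Pro) — missense.
Codon 9: UUC (Phe) → UCC (Ser) — missense.
Synonymous: 1 of 7.

1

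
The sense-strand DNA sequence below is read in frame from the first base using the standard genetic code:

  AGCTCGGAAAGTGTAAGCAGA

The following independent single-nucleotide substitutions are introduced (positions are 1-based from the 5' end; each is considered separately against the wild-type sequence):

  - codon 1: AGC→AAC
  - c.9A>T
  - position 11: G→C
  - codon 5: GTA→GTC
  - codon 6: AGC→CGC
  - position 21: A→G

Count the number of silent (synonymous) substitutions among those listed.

Codon 1: AGC (Ser) → AAC (Asn) — missense.
Codon 3: GAA (Glu) → GAT (Asp) — missense.
Codon 4: AGT (Ser) → ACT (Thr) — missense.
Codon 5: GTA (Val) → GTC (Val) — synonymous.
Codon 6: AGC (Ser) → CGC (Arg) — missense.
Codon 7: AGA (Arg) → AGG (Arg) — synonymous.
Synonymous: 2 of 6.

2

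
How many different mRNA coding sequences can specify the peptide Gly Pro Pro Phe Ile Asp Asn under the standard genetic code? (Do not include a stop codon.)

1536

Gly: 4 codons.
Pro: 4 codons.
Pro: 4 codons.
Phe: 2 codons.
Ile: 3 codons.
Asp: 2 codons.
Asn: 2 codons.
4 × 4 × 4 × 2 × 3 × 2 × 2 = 1536.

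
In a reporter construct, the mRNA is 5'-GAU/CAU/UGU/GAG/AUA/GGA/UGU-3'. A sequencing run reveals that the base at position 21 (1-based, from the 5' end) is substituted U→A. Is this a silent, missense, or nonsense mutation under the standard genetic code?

nonsense

Position 21 falls in codon 7: UGU → Cys.
After the substitution the codon is UGA → Stop.
The new codon is a stop codon, so this is a nonsense mutation.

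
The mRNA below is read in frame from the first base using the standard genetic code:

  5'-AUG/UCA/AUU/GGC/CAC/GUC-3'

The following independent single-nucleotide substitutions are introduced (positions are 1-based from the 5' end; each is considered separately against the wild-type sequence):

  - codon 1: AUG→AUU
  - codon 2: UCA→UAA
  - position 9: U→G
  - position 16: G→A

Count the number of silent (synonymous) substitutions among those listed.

Codon 1: AUG (Met) → AUU (Ile) — missense.
Codon 2: UCA (Ser) → UAA (Stop) — nonsense.
Codon 3: AUU (Ile) → AUG (Met) — missense.
Codon 6: GUC (Val) → AUC (Ile) — missense.
Synonymous: 0 of 4.

0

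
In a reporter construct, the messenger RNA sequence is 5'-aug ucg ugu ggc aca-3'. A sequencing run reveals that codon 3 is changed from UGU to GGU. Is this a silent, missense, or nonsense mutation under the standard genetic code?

Position 7 falls in codon 3: UGU → Cys.
After the substitution the codon is GGU → Gly.
Cys ≠ Gly, so this is a missense mutation.

missense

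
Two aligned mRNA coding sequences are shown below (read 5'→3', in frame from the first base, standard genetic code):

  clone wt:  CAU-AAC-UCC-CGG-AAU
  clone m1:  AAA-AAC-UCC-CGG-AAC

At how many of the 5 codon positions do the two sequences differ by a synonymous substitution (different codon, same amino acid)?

Codon 1: CAU His / AAA Lys — nonsynonymous.
Codon 2: AAC Asn / AAC Asn — identical.
Codon 3: UCC Ser / UCC Ser — identical.
Codon 4: CGG Arg / CGG Arg — identical.
Codon 5: AAU Asn / AAC Asn — synonymous.
Synonymous differences: 1.

1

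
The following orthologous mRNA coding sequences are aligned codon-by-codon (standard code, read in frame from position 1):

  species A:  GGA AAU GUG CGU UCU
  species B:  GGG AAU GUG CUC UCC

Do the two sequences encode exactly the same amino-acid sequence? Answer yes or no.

no

Codon 1: GGA Gly / GGG Gly — synonymous.
Codon 2: AAU Asn / AAU Asn — identical.
Codon 3: GUG Val / GUG Val — identical.
Codon 4: CGU Arg / CUC Leu — nonsynonymous.
Codon 5: UCU Ser / UCC Ser — synonymous.
Nonsynonymous differences: 1 → different protein.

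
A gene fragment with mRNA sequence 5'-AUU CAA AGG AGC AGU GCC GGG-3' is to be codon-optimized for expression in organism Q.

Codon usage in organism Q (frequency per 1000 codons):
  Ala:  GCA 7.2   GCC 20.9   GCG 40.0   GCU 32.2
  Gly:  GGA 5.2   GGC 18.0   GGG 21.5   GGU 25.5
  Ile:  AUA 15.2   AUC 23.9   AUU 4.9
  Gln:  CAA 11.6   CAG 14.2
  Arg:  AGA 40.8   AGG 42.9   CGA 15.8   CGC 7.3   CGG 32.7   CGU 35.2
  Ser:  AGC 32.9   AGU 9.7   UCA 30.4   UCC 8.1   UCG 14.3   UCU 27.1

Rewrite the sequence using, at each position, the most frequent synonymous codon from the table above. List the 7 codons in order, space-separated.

Codon 1 (Ile): best is AUC at 23.9.
Codon 2 (Gln): best is CAG at 14.2.
Codon 3 (Arg): best is AGG at 42.9.
Codon 4 (Ser): best is AGC at 32.9.
Codon 5 (Ser): best is AGC at 32.9.
Codon 6 (Ala): best is GCG at 40.0.
Codon 7 (Gly): best is GGU at 25.5.

AUC CAG AGG AGC AGC GCG GGU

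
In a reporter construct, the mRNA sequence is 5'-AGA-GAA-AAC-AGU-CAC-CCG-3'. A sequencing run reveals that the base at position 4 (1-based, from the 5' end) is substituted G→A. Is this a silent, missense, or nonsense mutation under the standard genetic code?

Position 4 falls in codon 2: GAA → Glu.
After the substitution the codon is AAA → Lys.
Glu ≠ Lys, so this is a missense mutation.

missense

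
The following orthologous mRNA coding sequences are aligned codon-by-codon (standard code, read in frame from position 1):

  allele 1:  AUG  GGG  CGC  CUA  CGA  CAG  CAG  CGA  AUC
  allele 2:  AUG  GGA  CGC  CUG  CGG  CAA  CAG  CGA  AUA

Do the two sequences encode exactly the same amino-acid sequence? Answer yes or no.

yes

Codon 1: AUG Met / AUG Met — identical.
Codon 2: GGG Gly / GGA Gly — synonymous.
Codon 3: CGC Arg / CGC Arg — identical.
Codon 4: CUA Leu / CUG Leu — synonymous.
Codon 5: CGA Arg / CGG Arg — synonymous.
Codon 6: CAG Gln / CAA Gln — synonymous.
Codon 7: CAG Gln / CAG Gln — identical.
Codon 8: CGA Arg / CGA Arg — identical.
Codon 9: AUC Ile / AUA Ile — synonymous.
Nonsynonymous differences: 0 → same protein.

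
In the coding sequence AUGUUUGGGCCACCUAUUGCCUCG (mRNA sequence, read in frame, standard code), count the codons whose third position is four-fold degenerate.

Codon 1 AUG (Met): third position 1-fold.
Codon 2 UUU (Phe): third position 2-fold.
Codon 3 GGG (Gly): third position 4-fold.
Codon 4 CCA (Pro): third position 4-fold.
Codon 5 CCU (Pro): third position 4-fold.
Codon 6 AUU (Ile): third position 3-fold.
Codon 7 GCC (Ala): third position 4-fold.
Codon 8 UCG (Ser): third position 4-fold.
Four-fold degenerate third positions: 5.

5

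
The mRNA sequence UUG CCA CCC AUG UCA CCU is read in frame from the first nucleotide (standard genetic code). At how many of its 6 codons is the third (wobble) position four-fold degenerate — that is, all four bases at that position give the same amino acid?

Codon 1 UUG (Leu): third position 2-fold.
Codon 2 CCA (Pro): third position 4-fold.
Codon 3 CCC (Pro): third position 4-fold.
Codon 4 AUG (Met): third position 1-fold.
Codon 5 UCA (Ser): third position 4-fold.
Codon 6 CCU (Pro): third position 4-fold.
Four-fold degenerate third positions: 4.

4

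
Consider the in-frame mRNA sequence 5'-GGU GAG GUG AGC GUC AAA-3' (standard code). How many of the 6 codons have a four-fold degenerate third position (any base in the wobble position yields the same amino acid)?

Codon 1 GGU (Gly): third position 4-fold.
Codon 2 GAG (Glu): third position 2-fold.
Codon 3 GUG (Val): third position 4-fold.
Codon 4 AGC (Ser): third position 2-fold.
Codon 5 GUC (Val): third position 4-fold.
Codon 6 AAA (Lys): third position 2-fold.
Four-fold degenerate third positions: 3.

3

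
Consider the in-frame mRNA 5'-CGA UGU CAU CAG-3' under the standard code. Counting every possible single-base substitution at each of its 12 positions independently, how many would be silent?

7

Codon 1 (CGA, Arg): 4 synonymous substitutions.
Codon 2 (UGU, Cys): 1 synonymous substitution.
Codon 3 (CAU, His): 1 synonymous substitution.
Codon 4 (CAG, Gln): 1 synonymous substitution.
Total: 4 + 1 + 1 + 1 = 7.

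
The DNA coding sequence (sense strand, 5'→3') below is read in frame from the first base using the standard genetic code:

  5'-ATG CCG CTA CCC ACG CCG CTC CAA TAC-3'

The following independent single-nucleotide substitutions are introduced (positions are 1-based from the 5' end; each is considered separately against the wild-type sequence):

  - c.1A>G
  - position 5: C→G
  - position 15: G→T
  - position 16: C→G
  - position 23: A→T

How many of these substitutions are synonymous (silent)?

1

Codon 1: ATG (Met) → GTG (Val) — missense.
Codon 2: CCG (Pro) → CGG (Arg) — missense.
Codon 5: ACG (Thr) → ACT (Thr) — synonymous.
Codon 6: CCG (Pro) → GCG (Ala) — missense.
Codon 8: CAA (Gln) → CTA (Leu) — missense.
Synonymous: 1 of 5.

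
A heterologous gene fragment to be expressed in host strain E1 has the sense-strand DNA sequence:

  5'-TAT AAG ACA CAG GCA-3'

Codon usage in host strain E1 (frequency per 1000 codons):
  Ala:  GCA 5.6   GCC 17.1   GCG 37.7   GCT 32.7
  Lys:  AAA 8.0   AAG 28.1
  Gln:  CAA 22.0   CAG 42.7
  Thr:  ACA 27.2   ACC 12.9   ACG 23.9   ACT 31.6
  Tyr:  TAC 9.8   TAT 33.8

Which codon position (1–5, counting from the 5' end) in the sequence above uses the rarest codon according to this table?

5

Codon 1 TAT (Tyr): 33.8 per 1000.
Codon 2 AAG (Lys): 28.1 per 1000.
Codon 3 ACA (Thr): 27.2 per 1000.
Codon 4 CAG (Gln): 42.7 per 1000.
Codon 5 GCA (Ala): 5.6 per 1000.
Lowest frequency is 5.6 at codon 5.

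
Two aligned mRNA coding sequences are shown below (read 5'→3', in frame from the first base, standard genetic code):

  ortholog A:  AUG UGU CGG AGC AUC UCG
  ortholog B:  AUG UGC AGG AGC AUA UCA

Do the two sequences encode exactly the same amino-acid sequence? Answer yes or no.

yes

Codon 1: AUG Met / AUG Met — identical.
Codon 2: UGU Cys / UGC Cys — synonymous.
Codon 3: CGG Arg / AGG Arg — synonymous.
Codon 4: AGC Ser / AGC Ser — identical.
Codon 5: AUC Ile / AUA Ile — synonymous.
Codon 6: UCG Ser / UCA Ser — synonymous.
Nonsynonymous differences: 0 → same protein.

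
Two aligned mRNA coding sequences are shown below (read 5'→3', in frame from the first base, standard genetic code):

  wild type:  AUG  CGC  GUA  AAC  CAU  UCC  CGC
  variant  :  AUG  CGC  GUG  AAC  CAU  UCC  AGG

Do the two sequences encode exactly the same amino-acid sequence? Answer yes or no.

yes

Codon 1: AUG Met / AUG Met — identical.
Codon 2: CGC Arg / CGC Arg — identical.
Codon 3: GUA Val / GUG Val — synonymous.
Codon 4: AAC Asn / AAC Asn — identical.
Codon 5: CAU His / CAU His — identical.
Codon 6: UCC Ser / UCC Ser — identical.
Codon 7: CGC Arg / AGG Arg — synonymous.
Nonsynonymous differences: 0 → same protein.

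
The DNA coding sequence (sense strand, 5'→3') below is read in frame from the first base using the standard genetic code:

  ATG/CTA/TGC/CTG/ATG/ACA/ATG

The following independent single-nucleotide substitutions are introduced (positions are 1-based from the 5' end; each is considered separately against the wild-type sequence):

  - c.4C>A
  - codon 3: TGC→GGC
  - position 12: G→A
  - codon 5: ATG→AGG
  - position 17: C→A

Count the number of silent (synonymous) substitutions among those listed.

Codon 2: CTA (Leu) → ATA (Ile) — missense.
Codon 3: TGC (Cys) → GGC (Gly) — missense.
Codon 4: CTG (Leu) → CTA (Leu) — synonymous.
Codon 5: ATG (Met) → AGG (Arg) — missense.
Codon 6: ACA (Thr) → AAA (Lys) — missense.
Synonymous: 1 of 5.

1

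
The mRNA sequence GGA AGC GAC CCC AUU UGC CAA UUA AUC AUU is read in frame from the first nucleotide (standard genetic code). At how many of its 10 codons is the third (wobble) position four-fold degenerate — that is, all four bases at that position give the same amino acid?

2

Codon 1 GGA (Gly): third position 4-fold.
Codon 2 AGC (Ser): third position 2-fold.
Codon 3 GAC (Asp): third position 2-fold.
Codon 4 CCC (Pro): third position 4-fold.
Codon 5 AUU (Ile): third position 3-fold.
Codon 6 UGC (Cys): third position 2-fold.
Codon 7 CAA (Gln): third position 2-fold.
Codon 8 UUA (Leu): third position 2-fold.
Codon 9 AUC (Ile): third position 3-fold.
Codon 10 AUU (Ile): third position 3-fold.
Four-fold degenerate third positions: 2.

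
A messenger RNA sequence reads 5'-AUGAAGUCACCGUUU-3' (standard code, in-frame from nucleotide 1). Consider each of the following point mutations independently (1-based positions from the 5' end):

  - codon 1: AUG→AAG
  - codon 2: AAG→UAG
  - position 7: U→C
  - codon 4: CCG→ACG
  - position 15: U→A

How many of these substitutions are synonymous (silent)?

0

Codon 1: AUG (Met) → AAG (Lys) — missense.
Codon 2: AAG (Lys) → UAG (Stop) — nonsense.
Codon 3: UCA (Ser) → CCA (Pro) — missense.
Codon 4: CCG (Pro) → ACG (Thr) — missense.
Codon 5: UUU (Phe) → UUA (Leu) — missense.
Synonymous: 0 of 5.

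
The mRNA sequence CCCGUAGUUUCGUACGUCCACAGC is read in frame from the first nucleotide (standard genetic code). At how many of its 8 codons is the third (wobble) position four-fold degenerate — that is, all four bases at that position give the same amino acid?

5

Codon 1 CCC (Pro): third position 4-fold.
Codon 2 GUA (Val): third position 4-fold.
Codon 3 GUU (Val): third position 4-fold.
Codon 4 UCG (Ser): third position 4-fold.
Codon 5 UAC (Tyr): third position 2-fold.
Codon 6 GUC (Val): third position 4-fold.
Codon 7 CAC (His): third position 2-fold.
Codon 8 AGC (Ser): third position 2-fold.
Four-fold degenerate third positions: 5.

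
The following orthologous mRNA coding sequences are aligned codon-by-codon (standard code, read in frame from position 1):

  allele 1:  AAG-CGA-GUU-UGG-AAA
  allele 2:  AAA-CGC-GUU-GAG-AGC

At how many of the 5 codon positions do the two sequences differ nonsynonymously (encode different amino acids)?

Codon 1: AAG Lys / AAA Lys — synonymous.
Codon 2: CGA Arg / CGC Arg — synonymous.
Codon 3: GUU Val / GUU Val — identical.
Codon 4: UGG Trp / GAG Glu — nonsynonymous.
Codon 5: AAA Lys / AGC Ser — nonsynonymous.
Nonsynonymous differences: 2.

2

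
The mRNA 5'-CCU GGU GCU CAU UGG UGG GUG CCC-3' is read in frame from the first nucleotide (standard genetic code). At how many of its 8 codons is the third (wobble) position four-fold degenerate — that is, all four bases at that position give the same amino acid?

Codon 1 CCU (Pro): third position 4-fold.
Codon 2 GGU (Gly): third position 4-fold.
Codon 3 GCU (Ala): third position 4-fold.
Codon 4 CAU (His): third position 2-fold.
Codon 5 UGG (Trp): third position 1-fold.
Codon 6 UGG (Trp): third position 1-fold.
Codon 7 GUG (Val): third position 4-fold.
Codon 8 CCC (Pro): third position 4-fold.
Four-fold degenerate third positions: 5.

5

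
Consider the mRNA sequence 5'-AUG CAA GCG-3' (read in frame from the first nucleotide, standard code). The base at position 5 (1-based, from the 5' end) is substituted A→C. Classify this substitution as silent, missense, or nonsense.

Position 5 falls in codon 2: CAA → Gln.
After the substitution the codon is CCA → Pro.
Gln ≠ Pro, so this is a missense mutation.

missense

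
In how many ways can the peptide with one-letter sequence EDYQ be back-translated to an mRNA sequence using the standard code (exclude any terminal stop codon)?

Glu: 2 codons.
Asp: 2 codons.
Tyr: 2 codons.
Gln: 2 codons.
2 × 2 × 2 × 2 = 16.

16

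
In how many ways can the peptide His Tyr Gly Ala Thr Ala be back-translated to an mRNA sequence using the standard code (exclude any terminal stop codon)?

His: 2 codons.
Tyr: 2 codons.
Gly: 4 codons.
Ala: 4 codons.
Thr: 4 codons.
Ala: 4 codons.
2 × 2 × 4 × 4 × 4 × 4 = 1024.

1024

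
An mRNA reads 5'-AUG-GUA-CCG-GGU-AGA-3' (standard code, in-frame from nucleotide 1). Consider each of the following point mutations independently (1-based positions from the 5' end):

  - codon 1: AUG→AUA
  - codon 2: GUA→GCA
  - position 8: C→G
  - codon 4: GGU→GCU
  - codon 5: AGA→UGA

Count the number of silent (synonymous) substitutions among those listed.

Codon 1: AUG (Met) → AUA (Ile) — missense.
Codon 2: GUA (Val) → GCA (Ala) — missense.
Codon 3: CCG (Pro) → CGG (Arg) — missense.
Codon 4: GGU (Gly) → GCU (Ala) — missense.
Codon 5: AGA (Arg) → UGA (Stop) — nonsense.
Synonymous: 0 of 5.

0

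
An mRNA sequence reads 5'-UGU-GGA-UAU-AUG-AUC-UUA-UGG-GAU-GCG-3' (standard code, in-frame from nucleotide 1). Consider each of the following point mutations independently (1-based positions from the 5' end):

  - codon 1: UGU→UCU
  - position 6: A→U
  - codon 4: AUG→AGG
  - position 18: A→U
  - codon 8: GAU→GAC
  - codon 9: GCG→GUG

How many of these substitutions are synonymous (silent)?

2

Codon 1: UGU (Cys) → UCU (Ser) — missense.
Codon 2: GGA (Gly) → GGU (Gly) — synonymous.
Codon 4: AUG (Met) → AGG (Arg) — missense.
Codon 6: UUA (Leu) → UUU (Phe) — missense.
Codon 8: GAU (Asp) → GAC (Asp) — synonymous.
Codon 9: GCG (Ala) → GUG (Val) — missense.
Synonymous: 2 of 6.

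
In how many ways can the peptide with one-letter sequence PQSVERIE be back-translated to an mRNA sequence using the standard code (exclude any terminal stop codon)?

13824

Pro: 4 codons.
Gln: 2 codons.
Ser: 6 codons.
Val: 4 codons.
Glu: 2 codons.
Arg: 6 codons.
Ile: 3 codons.
Glu: 2 codons.
4 × 2 × 6 × 4 × 2 × 6 × 3 × 2 = 13824.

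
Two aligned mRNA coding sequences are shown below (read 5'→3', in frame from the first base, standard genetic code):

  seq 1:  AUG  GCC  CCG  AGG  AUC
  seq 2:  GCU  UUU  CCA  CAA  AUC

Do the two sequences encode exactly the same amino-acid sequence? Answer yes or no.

no

Codon 1: AUG Met / GCU Ala — nonsynonymous.
Codon 2: GCC Ala / UUU Phe — nonsynonymous.
Codon 3: CCG Pro / CCA Pro — synonymous.
Codon 4: AGG Arg / CAA Gln — nonsynonymous.
Codon 5: AUC Ile / AUC Ile — identical.
Nonsynonymous differences: 3 → different protein.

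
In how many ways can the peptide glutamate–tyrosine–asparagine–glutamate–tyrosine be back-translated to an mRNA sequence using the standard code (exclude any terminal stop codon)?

Glu: 2 codons.
Tyr: 2 codons.
Asn: 2 codons.
Glu: 2 codons.
Tyr: 2 codons.
2 × 2 × 2 × 2 × 2 = 32.

32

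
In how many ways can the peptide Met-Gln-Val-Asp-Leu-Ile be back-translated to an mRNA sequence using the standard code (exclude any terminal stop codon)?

288

Met: 1 codon.
Gln: 2 codons.
Val: 4 codons.
Asp: 2 codons.
Leu: 6 codons.
Ile: 3 codons.
1 × 2 × 4 × 2 × 6 × 3 = 288.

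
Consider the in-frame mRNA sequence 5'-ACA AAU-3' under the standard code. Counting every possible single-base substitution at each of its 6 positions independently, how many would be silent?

4

Codon 1 (ACA, Thr): 3 synonymous substitutions.
Codon 2 (AAU, Asn): 1 synonymous substitution.
Total: 3 + 1 = 4.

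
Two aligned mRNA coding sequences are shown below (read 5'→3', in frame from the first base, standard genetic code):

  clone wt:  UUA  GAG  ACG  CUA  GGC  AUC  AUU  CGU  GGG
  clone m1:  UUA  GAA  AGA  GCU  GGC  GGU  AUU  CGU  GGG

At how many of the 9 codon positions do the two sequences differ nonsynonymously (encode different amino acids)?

Codon 1: UUA Leu / UUA Leu — identical.
Codon 2: GAG Glu / GAA Glu — synonymous.
Codon 3: ACG Thr / AGA Arg — nonsynonymous.
Codon 4: CUA Leu / GCU Ala — nonsynonymous.
Codon 5: GGC Gly / GGC Gly — identical.
Codon 6: AUC Ile / GGU Gly — nonsynonymous.
Codon 7: AUU Ile / AUU Ile — identical.
Codon 8: CGU Arg / CGU Arg — identical.
Codon 9: GGG Gly / GGG Gly — identical.
Nonsynonymous differences: 3.

3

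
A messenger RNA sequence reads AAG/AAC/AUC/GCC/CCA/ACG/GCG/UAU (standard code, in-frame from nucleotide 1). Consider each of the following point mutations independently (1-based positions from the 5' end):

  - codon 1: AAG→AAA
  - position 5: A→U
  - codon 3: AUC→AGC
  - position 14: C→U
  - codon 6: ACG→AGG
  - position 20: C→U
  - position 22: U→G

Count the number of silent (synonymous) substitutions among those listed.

Codon 1: AAG (Lys) → AAA (Lys) — synonymous.
Codon 2: AAC (Asn) → AUC (Ile) — missense.
Codon 3: AUC (Ile) → AGC (Ser) — missense.
Codon 5: CCA (Pro) → CUA (Leu) — missense.
Codon 6: ACG (Thr) → AGG (Arg) — missense.
Codon 7: GCG (Ala) → GUG (Val) — missense.
Codon 8: UAU (Tyr) → GAU (Asp) — missense.
Synonymous: 1 of 7.

1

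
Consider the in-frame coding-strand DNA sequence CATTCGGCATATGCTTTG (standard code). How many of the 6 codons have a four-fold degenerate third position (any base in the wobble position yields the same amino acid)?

Codon 1 CAT (His): third position 2-fold.
Codon 2 TCG (Ser): third position 4-fold.
Codon 3 GCA (Ala): third position 4-fold.
Codon 4 TAT (Tyr): third position 2-fold.
Codon 5 GCT (Ala): third position 4-fold.
Codon 6 TTG (Leu): third position 2-fold.
Four-fold degenerate third positions: 3.

3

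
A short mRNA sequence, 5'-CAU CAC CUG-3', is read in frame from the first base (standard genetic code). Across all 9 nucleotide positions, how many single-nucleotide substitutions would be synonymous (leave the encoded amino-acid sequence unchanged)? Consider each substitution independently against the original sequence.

Codon 1 (CAU, His): 1 synonymous substitution.
Codon 2 (CAC, His): 1 synonymous substitution.
Codon 3 (CUG, Leu): 4 synonymous substitutions.
Total: 1 + 1 + 4 = 6.

6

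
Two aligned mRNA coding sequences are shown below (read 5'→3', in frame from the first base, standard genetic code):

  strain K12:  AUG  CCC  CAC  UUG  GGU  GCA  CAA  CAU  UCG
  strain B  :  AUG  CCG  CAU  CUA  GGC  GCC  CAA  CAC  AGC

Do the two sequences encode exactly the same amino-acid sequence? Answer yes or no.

yes

Codon 1: AUG Met / AUG Met — identical.
Codon 2: CCC Pro / CCG Pro — synonymous.
Codon 3: CAC His / CAU His — synonymous.
Codon 4: UUG Leu / CUA Leu — synonymous.
Codon 5: GGU Gly / GGC Gly — synonymous.
Codon 6: GCA Ala / GCC Ala — synonymous.
Codon 7: CAA Gln / CAA Gln — identical.
Codon 8: CAU His / CAC His — synonymous.
Codon 9: UCG Ser / AGC Ser — synonymous.
Nonsynonymous differences: 0 → same protein.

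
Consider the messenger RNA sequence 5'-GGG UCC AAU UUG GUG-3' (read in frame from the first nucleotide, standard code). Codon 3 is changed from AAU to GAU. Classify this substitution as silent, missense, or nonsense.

missense

Position 7 falls in codon 3: AAU → Asn.
After the substitution the codon is GAU → Asp.
Asn ≠ Asp, so this is a missense mutation.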